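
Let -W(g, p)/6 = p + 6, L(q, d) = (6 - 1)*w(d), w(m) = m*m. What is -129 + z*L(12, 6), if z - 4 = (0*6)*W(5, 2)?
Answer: 591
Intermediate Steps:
w(m) = m**2
L(q, d) = 5*d**2 (L(q, d) = (6 - 1)*d**2 = 5*d**2)
W(g, p) = -36 - 6*p (W(g, p) = -6*(p + 6) = -6*(6 + p) = -36 - 6*p)
z = 4 (z = 4 + (0*6)*(-36 - 6*2) = 4 + 0*(-36 - 12) = 4 + 0*(-48) = 4 + 0 = 4)
-129 + z*L(12, 6) = -129 + 4*(5*6**2) = -129 + 4*(5*36) = -129 + 4*180 = -129 + 720 = 591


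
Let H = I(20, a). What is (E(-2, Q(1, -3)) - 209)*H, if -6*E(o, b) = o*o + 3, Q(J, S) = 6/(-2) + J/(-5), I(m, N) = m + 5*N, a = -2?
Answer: -6305/3 ≈ -2101.7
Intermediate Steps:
Q(J, S) = -3 - J/5 (Q(J, S) = 6*(-½) + J*(-⅕) = -3 - J/5)
E(o, b) = -½ - o²/6 (E(o, b) = -(o*o + 3)/6 = -(o² + 3)/6 = -(3 + o²)/6 = -½ - o²/6)
H = 10 (H = 20 + 5*(-2) = 20 - 10 = 10)
(E(-2, Q(1, -3)) - 209)*H = ((-½ - ⅙*(-2)²) - 209)*10 = ((-½ - ⅙*4) - 209)*10 = ((-½ - ⅔) - 209)*10 = (-7/6 - 209)*10 = -1261/6*10 = -6305/3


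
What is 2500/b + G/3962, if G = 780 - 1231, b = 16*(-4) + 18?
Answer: -4962873/91126 ≈ -54.462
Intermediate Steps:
b = -46 (b = -64 + 18 = -46)
G = -451
2500/b + G/3962 = 2500/(-46) - 451/3962 = 2500*(-1/46) - 451*1/3962 = -1250/23 - 451/3962 = -4962873/91126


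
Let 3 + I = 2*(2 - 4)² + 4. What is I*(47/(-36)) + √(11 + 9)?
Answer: -47/4 + 2*√5 ≈ -7.2779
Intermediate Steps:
I = 9 (I = -3 + (2*(2 - 4)² + 4) = -3 + (2*(-2)² + 4) = -3 + (2*4 + 4) = -3 + (8 + 4) = -3 + 12 = 9)
I*(47/(-36)) + √(11 + 9) = 9*(47/(-36)) + √(11 + 9) = 9*(47*(-1/36)) + √20 = 9*(-47/36) + 2*√5 = -47/4 + 2*√5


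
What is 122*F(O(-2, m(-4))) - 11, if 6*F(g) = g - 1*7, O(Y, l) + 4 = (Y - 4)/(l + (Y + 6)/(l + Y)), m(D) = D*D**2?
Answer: -738089/3171 ≈ -232.76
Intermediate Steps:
m(D) = D**3
O(Y, l) = -4 + (-4 + Y)/(l + (6 + Y)/(Y + l)) (O(Y, l) = -4 + (Y - 4)/(l + (Y + 6)/(l + Y)) = -4 + (-4 + Y)/(l + (6 + Y)/(Y + l)))
F(g) = -7/6 + g/6 (F(g) = (g - 1*7)/6 = (g - 7)/6 = (-7 + g)/6 = -7/6 + g/6)
122*F(O(-2, m(-4))) - 11 = 122*(-7/6 + ((-24 + (-2)**2 - 8*(-2) - 4*(-4)**3 - 4*((-4)**3)**2 - 3*(-2)*(-4)**3)/(6 - 2 + ((-4)**3)**2 - 2*(-4)**3))/6) - 11 = 122*(-7/6 + ((-24 + 4 + 16 - 4*(-64) - 4*(-64)**2 - 3*(-2)*(-64))/(6 - 2 + (-64)**2 - 2*(-64)))/6) - 11 = 122*(-7/6 + ((-24 + 4 + 16 + 256 - 4*4096 - 384)/(6 - 2 + 4096 + 128))/6) - 11 = 122*(-7/6 + ((-24 + 4 + 16 + 256 - 16384 - 384)/4228)/6) - 11 = 122*(-7/6 + ((1/4228)*(-16516))/6) - 11 = 122*(-7/6 + (1/6)*(-4129/1057)) - 11 = 122*(-7/6 - 4129/6342) - 11 = 122*(-5764/3171) - 11 = -703208/3171 - 11 = -738089/3171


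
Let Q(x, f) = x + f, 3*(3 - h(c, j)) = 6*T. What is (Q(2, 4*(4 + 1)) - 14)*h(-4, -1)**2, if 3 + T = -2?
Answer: 1352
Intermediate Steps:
T = -5 (T = -3 - 2 = -5)
h(c, j) = 13 (h(c, j) = 3 - 2*(-5) = 3 - 1/3*(-30) = 3 + 10 = 13)
Q(x, f) = f + x
(Q(2, 4*(4 + 1)) - 14)*h(-4, -1)**2 = ((4*(4 + 1) + 2) - 14)*13**2 = ((4*5 + 2) - 14)*169 = ((20 + 2) - 14)*169 = (22 - 14)*169 = 8*169 = 1352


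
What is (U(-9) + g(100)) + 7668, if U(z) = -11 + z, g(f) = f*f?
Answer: 17648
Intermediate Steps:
g(f) = f**2
(U(-9) + g(100)) + 7668 = ((-11 - 9) + 100**2) + 7668 = (-20 + 10000) + 7668 = 9980 + 7668 = 17648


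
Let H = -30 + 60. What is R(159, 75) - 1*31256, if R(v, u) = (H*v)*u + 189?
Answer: 326683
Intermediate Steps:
H = 30
R(v, u) = 189 + 30*u*v (R(v, u) = (30*v)*u + 189 = 30*u*v + 189 = 189 + 30*u*v)
R(159, 75) - 1*31256 = (189 + 30*75*159) - 1*31256 = (189 + 357750) - 31256 = 357939 - 31256 = 326683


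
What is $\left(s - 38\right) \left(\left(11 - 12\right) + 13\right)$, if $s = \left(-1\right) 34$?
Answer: $-864$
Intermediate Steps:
$s = -34$
$\left(s - 38\right) \left(\left(11 - 12\right) + 13\right) = \left(-34 - 38\right) \left(\left(11 - 12\right) + 13\right) = - 72 \left(-1 + 13\right) = \left(-72\right) 12 = -864$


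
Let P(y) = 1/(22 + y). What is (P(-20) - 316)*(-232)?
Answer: 73196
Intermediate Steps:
(P(-20) - 316)*(-232) = (1/(22 - 20) - 316)*(-232) = (1/2 - 316)*(-232) = (½ - 316)*(-232) = -631/2*(-232) = 73196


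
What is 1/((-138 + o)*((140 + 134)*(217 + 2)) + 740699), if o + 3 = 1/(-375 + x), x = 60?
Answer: -105/810635437 ≈ -1.2953e-7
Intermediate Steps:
o = -946/315 (o = -3 + 1/(-375 + 60) = -3 + 1/(-315) = -3 - 1/315 = -946/315 ≈ -3.0032)
1/((-138 + o)*((140 + 134)*(217 + 2)) + 740699) = 1/((-138 - 946/315)*((140 + 134)*(217 + 2)) + 740699) = 1/(-12169984*219/315 + 740699) = 1/(-44416/315*60006 + 740699) = 1/(-888408832/105 + 740699) = 1/(-810635437/105) = -105/810635437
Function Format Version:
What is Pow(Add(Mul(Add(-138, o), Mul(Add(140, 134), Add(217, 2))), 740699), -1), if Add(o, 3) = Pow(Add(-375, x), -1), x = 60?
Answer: Rational(-105, 810635437) ≈ -1.2953e-7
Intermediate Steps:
o = Rational(-946, 315) (o = Add(-3, Pow(Add(-375, 60), -1)) = Add(-3, Pow(-315, -1)) = Add(-3, Rational(-1, 315)) = Rational(-946, 315) ≈ -3.0032)
Pow(Add(Mul(Add(-138, o), Mul(Add(140, 134), Add(217, 2))), 740699), -1) = Pow(Add(Mul(Add(-138, Rational(-946, 315)), Mul(Add(140, 134), Add(217, 2))), 740699), -1) = Pow(Add(Mul(Rational(-44416, 315), Mul(274, 219)), 740699), -1) = Pow(Add(Mul(Rational(-44416, 315), 60006), 740699), -1) = Pow(Add(Rational(-888408832, 105), 740699), -1) = Pow(Rational(-810635437, 105), -1) = Rational(-105, 810635437)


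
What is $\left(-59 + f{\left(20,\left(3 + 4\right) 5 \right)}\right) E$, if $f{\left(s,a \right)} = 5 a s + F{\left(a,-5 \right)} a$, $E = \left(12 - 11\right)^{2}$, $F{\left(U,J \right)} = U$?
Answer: $4666$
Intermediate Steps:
$E = 1$ ($E = 1^{2} = 1$)
$f{\left(s,a \right)} = a^{2} + 5 a s$ ($f{\left(s,a \right)} = 5 a s + a a = 5 a s + a^{2} = a^{2} + 5 a s$)
$\left(-59 + f{\left(20,\left(3 + 4\right) 5 \right)}\right) E = \left(-59 + \left(3 + 4\right) 5 \left(\left(3 + 4\right) 5 + 5 \cdot 20\right)\right) 1 = \left(-59 + 7 \cdot 5 \left(7 \cdot 5 + 100\right)\right) 1 = \left(-59 + 35 \left(35 + 100\right)\right) 1 = \left(-59 + 35 \cdot 135\right) 1 = \left(-59 + 4725\right) 1 = 4666 \cdot 1 = 4666$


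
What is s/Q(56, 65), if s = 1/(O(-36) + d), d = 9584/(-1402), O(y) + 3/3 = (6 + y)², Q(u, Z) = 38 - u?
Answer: -701/11257326 ≈ -6.2271e-5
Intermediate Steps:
O(y) = -1 + (6 + y)²
d = -4792/701 (d = 9584*(-1/1402) = -4792/701 ≈ -6.8359)
s = 701/625407 (s = 1/((-1 + (6 - 36)²) - 4792/701) = 1/((-1 + (-30)²) - 4792/701) = 1/((-1 + 900) - 4792/701) = 1/(899 - 4792/701) = 1/(625407/701) = 701/625407 ≈ 0.0011209)
s/Q(56, 65) = 701/(625407*(38 - 1*56)) = 701/(625407*(38 - 56)) = (701/625407)/(-18) = (701/625407)*(-1/18) = -701/11257326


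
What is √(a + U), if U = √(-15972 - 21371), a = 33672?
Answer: √(33672 + I*√37343) ≈ 183.5 + 0.5266*I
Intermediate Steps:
U = I*√37343 (U = √(-37343) = I*√37343 ≈ 193.24*I)
√(a + U) = √(33672 + I*√37343)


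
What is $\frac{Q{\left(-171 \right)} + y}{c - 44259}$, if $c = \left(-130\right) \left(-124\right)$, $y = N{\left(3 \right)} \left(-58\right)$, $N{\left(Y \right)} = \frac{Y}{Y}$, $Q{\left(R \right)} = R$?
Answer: $\frac{229}{28139} \approx 0.0081382$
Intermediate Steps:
$N{\left(Y \right)} = 1$
$y = -58$ ($y = 1 \left(-58\right) = -58$)
$c = 16120$
$\frac{Q{\left(-171 \right)} + y}{c - 44259} = \frac{-171 - 58}{16120 - 44259} = - \frac{229}{-28139} = \left(-229\right) \left(- \frac{1}{28139}\right) = \frac{229}{28139}$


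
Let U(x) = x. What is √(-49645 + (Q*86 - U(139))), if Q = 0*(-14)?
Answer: 14*I*√254 ≈ 223.12*I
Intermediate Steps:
Q = 0
√(-49645 + (Q*86 - U(139))) = √(-49645 + (0*86 - 1*139)) = √(-49645 + (0 - 139)) = √(-49645 - 139) = √(-49784) = 14*I*√254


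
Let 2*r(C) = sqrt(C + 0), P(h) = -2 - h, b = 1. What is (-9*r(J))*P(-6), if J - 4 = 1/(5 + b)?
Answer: -15*sqrt(6) ≈ -36.742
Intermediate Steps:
J = 25/6 (J = 4 + 1/(5 + 1) = 4 + 1/6 = 25/6 ≈ 4.1667)
r(C) = sqrt(C)/2 (r(C) = sqrt(C + 0)/2 = sqrt(C)/2)
(-9*r(J))*P(-6) = (-9*sqrt(25/6)/2)*(-2 - 1*(-6)) = (-9*5*sqrt(6)/6/2)*(-2 + 6) = -15*sqrt(6)/4*4 = -15*sqrt(6)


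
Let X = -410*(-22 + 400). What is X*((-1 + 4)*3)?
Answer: -1394820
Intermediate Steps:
X = -154980 (X = -410*378 = -154980)
X*((-1 + 4)*3) = -154980*(-1 + 4)*3 = -464940*3 = -154980*9 = -1394820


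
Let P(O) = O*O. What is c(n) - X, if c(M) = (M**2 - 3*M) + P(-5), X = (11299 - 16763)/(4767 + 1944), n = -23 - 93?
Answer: 92811883/6711 ≈ 13830.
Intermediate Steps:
P(O) = O**2
n = -116
X = -5464/6711 ≈ -0.81419
c(M) = 25 + M**2 - 3*M (c(M) = (M**2 - 3*M) + (-5)**2 = (M**2 - 3*M) + 25 = 25 + M**2 - 3*M)
c(n) - X = (25 + (-116)**2 - 3*(-116)) - 1*(-5464/6711) = (25 + 13456 + 348) + 5464/6711 = 13829 + 5464/6711 = 92811883/6711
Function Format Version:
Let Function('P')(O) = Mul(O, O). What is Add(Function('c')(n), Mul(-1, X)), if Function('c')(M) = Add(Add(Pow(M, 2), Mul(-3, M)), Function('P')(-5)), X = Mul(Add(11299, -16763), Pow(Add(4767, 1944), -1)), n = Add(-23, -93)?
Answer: Rational(92811883, 6711) ≈ 13830.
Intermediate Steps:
Function('P')(O) = Pow(O, 2)
n = -116
X = Rational(-5464, 6711) (X = Mul(-5464, Pow(6711, -1)) = Mul(-5464, Rational(1, 6711)) = Rational(-5464, 6711) ≈ -0.81419)
Function('c')(M) = Add(25, Pow(M, 2), Mul(-3, M)) (Function('c')(M) = Add(Add(Pow(M, 2), Mul(-3, M)), Pow(-5, 2)) = Add(Add(Pow(M, 2), Mul(-3, M)), 25) = Add(25, Pow(M, 2), Mul(-3, M)))
Add(Function('c')(n), Mul(-1, X)) = Add(Add(25, Pow(-116, 2), Mul(-3, -116)), Mul(-1, Rational(-5464, 6711))) = Add(Add(25, 13456, 348), Rational(5464, 6711)) = Add(13829, Rational(5464, 6711)) = Rational(92811883, 6711)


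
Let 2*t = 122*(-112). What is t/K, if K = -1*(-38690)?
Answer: -3416/19345 ≈ -0.17658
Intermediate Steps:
K = 38690
t = -6832 (t = (122*(-112))/2 = (½)*(-13664) = -6832)
t/K = -6832/38690 = -6832*1/38690 = -3416/19345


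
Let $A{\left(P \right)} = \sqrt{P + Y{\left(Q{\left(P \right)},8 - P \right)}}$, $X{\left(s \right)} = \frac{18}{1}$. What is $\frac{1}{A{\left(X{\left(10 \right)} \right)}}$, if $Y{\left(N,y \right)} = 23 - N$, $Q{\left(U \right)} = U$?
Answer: $\frac{\sqrt{23}}{23} \approx 0.20851$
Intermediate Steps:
$X{\left(s \right)} = 18$ ($X{\left(s \right)} = 18 \cdot 1 = 18$)
$A{\left(P \right)} = \sqrt{23}$ ($A{\left(P \right)} = \sqrt{P - \left(-23 + P\right)} = \sqrt{23}$)
$\frac{1}{A{\left(X{\left(10 \right)} \right)}} = \frac{1}{\sqrt{23}} = \frac{\sqrt{23}}{23}$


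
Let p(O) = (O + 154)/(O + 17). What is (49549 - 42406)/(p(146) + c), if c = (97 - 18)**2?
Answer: 1164309/1017583 ≈ 1.1442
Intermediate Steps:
c = 6241 (c = 79**2 = 6241)
p(O) = (154 + O)/(17 + O)
(49549 - 42406)/(p(146) + c) = (49549 - 42406)/((154 + 146)/(17 + 146) + 6241) = 7143/(300/163 + 6241) = 7143/(1017583/163) = 7143*(163/1017583) = 1164309/1017583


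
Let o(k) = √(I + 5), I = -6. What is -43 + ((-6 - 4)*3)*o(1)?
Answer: -43 - 30*I ≈ -43.0 - 30.0*I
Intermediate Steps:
o(k) = I (o(k) = √(-6 + 5) = √(-1) = I)
-43 + ((-6 - 4)*3)*o(1) = -43 + ((-6 - 4)*3)*I = -43 + (-10*3)*I = -43 - 30*I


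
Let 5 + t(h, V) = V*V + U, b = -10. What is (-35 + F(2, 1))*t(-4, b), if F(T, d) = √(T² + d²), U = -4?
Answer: -3185 + 91*√5 ≈ -2981.5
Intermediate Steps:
t(h, V) = -9 + V² (t(h, V) = -5 + (V*V - 4) = -5 + (V² - 4) = -5 + (-4 + V²) = -9 + V²)
(-35 + F(2, 1))*t(-4, b) = (-35 + √(2² + 1²))*(-9 + (-10)²) = (-35 + √(4 + 1))*(-9 + 100) = (-35 + √5)*91 = -3185 + 91*√5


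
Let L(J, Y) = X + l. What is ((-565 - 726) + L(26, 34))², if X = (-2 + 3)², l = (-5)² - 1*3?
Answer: 1607824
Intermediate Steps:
l = 22 (l = 25 - 3 = 22)
X = 1 (X = 1² = 1)
L(J, Y) = 23 (L(J, Y) = 1 + 22 = 23)
((-565 - 726) + L(26, 34))² = ((-565 - 726) + 23)² = (-1291 + 23)² = (-1268)² = 1607824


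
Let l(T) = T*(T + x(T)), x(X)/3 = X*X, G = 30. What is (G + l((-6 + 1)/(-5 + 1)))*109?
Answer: 261055/64 ≈ 4079.0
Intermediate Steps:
x(X) = 3*X**2 (x(X) = 3*(X*X) = 3*X**2)
l(T) = T*(T + 3*T**2)
(G + l((-6 + 1)/(-5 + 1)))*109 = (30 + ((-6 + 1)/(-5 + 1))**2*(1 + 3*((-6 + 1)/(-5 + 1))))*109 = (30 + (-5/(-4))**2*(1 + 3*(-5/(-4))))*109 = (30 + (-5*(-1/4))**2*(1 + 3*(-5*(-1/4))))*109 = (30 + (5/4)**2*(1 + 3*(5/4)))*109 = (30 + 25*(1 + 15/4)/16)*109 = (30 + (25/16)*(19/4))*109 = (30 + 475/64)*109 = (2395/64)*109 = 261055/64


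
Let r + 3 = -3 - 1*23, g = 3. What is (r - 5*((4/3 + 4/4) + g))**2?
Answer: 27889/9 ≈ 3098.8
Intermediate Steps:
r = -29 (r = -3 + (-3 - 1*23) = -3 + (-3 - 23) = -3 - 26 = -29)
(r - 5*((4/3 + 4/4) + g))**2 = (-29 - 5*((4/3 + 4/4) + 3))**2 = (-29 - 5*((4*(1/3) + 4*(1/4)) + 3))**2 = (-29 - 5*((4/3 + 1) + 3))**2 = (-29 - 5*(7/3 + 3))**2 = (-29 - 5*16/3)**2 = (-29 - 80/3)**2 = (-167/3)**2 = 27889/9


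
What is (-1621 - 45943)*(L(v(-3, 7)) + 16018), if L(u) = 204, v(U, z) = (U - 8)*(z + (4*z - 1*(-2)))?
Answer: -771583208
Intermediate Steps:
v(U, z) = (-8 + U)*(2 + 5*z) (v(U, z) = (-8 + U)*(z + (4*z + 2)) = (-8 + U)*(z + (2 + 4*z)) = (-8 + U)*(2 + 5*z))
(-1621 - 45943)*(L(v(-3, 7)) + 16018) = (-1621 - 45943)*(204 + 16018) = -47564*16222 = -771583208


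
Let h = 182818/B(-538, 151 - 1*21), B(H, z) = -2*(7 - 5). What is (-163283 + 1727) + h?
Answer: -414521/2 ≈ -2.0726e+5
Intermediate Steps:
B(H, z) = -4 (B(H, z) = -2*2 = -4)
h = -91409/2 (h = 182818/(-4) = 182818*(-1/4) = -91409/2 ≈ -45705.)
(-163283 + 1727) + h = (-163283 + 1727) - 91409/2 = -161556 - 91409/2 = -414521/2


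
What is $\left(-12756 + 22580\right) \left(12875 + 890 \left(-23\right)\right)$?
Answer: $-74613280$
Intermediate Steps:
$\left(-12756 + 22580\right) \left(12875 + 890 \left(-23\right)\right) = 9824 \left(12875 - 20470\right) = 9824 \left(-7595\right) = -74613280$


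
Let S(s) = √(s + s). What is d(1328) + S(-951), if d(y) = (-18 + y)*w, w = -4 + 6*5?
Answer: 34060 + I*√1902 ≈ 34060.0 + 43.612*I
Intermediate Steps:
S(s) = √2*√s (S(s) = √(2*s) = √2*√s)
w = 26 (w = -4 + 30 = 26)
d(y) = -468 + 26*y (d(y) = (-18 + y)*26 = -468 + 26*y)
d(1328) + S(-951) = (-468 + 26*1328) + √2*√(-951) = (-468 + 34528) + √2*(I*√951) = 34060 + I*√1902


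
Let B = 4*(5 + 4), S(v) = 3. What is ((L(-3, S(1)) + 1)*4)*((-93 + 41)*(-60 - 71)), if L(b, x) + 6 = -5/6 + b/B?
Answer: -483652/3 ≈ -1.6122e+5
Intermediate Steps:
B = 36 (B = 4*9 = 36)
L(b, x) = -41/6 + b/36 (L(b, x) = -6 + (-5/6 + b/36) = -6 + (-5*⅙ + b*(1/36)) = -6 + (-⅚ + b/36) = -41/6 + b/36)
((L(-3, S(1)) + 1)*4)*((-93 + 41)*(-60 - 71)) = (((-41/6 + (1/36)*(-3)) + 1)*4)*((-93 + 41)*(-60 - 71)) = (((-41/6 - 1/12) + 1)*4)*(-52*(-131)) = ((-83/12 + 1)*4)*6812 = -71/12*4*6812 = -71/3*6812 = -483652/3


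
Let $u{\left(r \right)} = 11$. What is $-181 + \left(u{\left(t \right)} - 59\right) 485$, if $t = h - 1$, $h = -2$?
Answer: $-23461$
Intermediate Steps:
$t = -3$ ($t = -2 - 1 = -3$)
$-181 + \left(u{\left(t \right)} - 59\right) 485 = -181 + \left(11 - 59\right) 485 = -181 - 23280 = -23461$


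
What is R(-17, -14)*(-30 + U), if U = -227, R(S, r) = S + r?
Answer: 7967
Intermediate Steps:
R(-17, -14)*(-30 + U) = (-17 - 14)*(-30 - 227) = -31*(-257) = 7967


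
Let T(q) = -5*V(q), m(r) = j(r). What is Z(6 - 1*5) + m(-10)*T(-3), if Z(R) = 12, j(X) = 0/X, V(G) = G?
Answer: 12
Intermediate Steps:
j(X) = 0
m(r) = 0
T(q) = -5*q
Z(6 - 1*5) + m(-10)*T(-3) = 12 + 0*(-5*(-3)) = 12 + 0*15 = 12 + 0 = 12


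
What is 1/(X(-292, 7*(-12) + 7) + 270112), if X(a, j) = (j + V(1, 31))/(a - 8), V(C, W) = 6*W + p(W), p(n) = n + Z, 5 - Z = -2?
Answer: 100/27011151 ≈ 3.7022e-6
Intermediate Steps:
Z = 7 (Z = 5 - 1*(-2) = 5 + 2 = 7)
p(n) = 7 + n (p(n) = n + 7 = 7 + n)
V(C, W) = 7 + 7*W (V(C, W) = 6*W + (7 + W) = 7 + 7*W)
X(a, j) = (224 + j)/(-8 + a) (X(a, j) = (j + (7 + 7*31))/(a - 8) = (j + (7 + 217))/(-8 + a) = (j + 224)/(-8 + a) = (224 + j)/(-8 + a))
1/(X(-292, 7*(-12) + 7) + 270112) = 1/((224 + (7*(-12) + 7))/(-8 - 292) + 270112) = 1/((224 + (-84 + 7))/(-300) + 270112) = 1/(-(224 - 77)/300 + 270112) = 1/(-1/300*147 + 270112) = 1/(-49/100 + 270112) = 1/(27011151/100) = 100/27011151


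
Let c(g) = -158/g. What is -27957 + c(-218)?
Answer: -3047234/109 ≈ -27956.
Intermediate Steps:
-27957 + c(-218) = -27957 - 158/(-218) = -27957 - 158*(-1/218) = -27957 + 79/109 = -3047234/109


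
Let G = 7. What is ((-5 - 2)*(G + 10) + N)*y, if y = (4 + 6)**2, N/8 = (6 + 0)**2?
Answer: 16900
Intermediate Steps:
N = 288 (N = 8*(6 + 0)**2 = 8*6**2 = 8*36 = 288)
y = 100 (y = 10**2 = 100)
((-5 - 2)*(G + 10) + N)*y = ((-5 - 2)*(7 + 10) + 288)*100 = (-7*17 + 288)*100 = (-119 + 288)*100 = 169*100 = 16900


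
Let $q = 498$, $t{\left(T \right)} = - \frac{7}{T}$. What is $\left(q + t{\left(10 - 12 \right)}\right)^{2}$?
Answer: $\frac{1006009}{4} \approx 2.515 \cdot 10^{5}$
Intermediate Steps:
$\left(q + t{\left(10 - 12 \right)}\right)^{2} = \left(498 - \frac{7}{10 - 12}\right)^{2} = \left(498 - \frac{7}{-2}\right)^{2} = \left(498 - - \frac{7}{2}\right)^{2} = \left(498 + \frac{7}{2}\right)^{2} = \left(\frac{1003}{2}\right)^{2} = \frac{1006009}{4}$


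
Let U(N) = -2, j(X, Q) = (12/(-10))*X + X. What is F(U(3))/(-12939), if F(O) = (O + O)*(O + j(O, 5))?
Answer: -32/64695 ≈ -0.00049463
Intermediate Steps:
j(X, Q) = -X/5 (j(X, Q) = (12*(-⅒))*X + X = -6*X/5 + X = -X/5)
F(O) = 8*O²/5 (F(O) = (O + O)*(O - O/5) = (2*O)*(4*O/5) = 8*O²/5)
F(U(3))/(-12939) = ((8/5)*(-2)²)/(-12939) = ((8/5)*4)*(-1/12939) = (32/5)*(-1/12939) = -32/64695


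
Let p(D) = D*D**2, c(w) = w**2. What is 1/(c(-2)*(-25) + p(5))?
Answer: 1/25 ≈ 0.040000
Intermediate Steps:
p(D) = D**3
1/(c(-2)*(-25) + p(5)) = 1/((-2)**2*(-25) + 5**3) = 1/(4*(-25) + 125) = 1/(-100 + 125) = 1/25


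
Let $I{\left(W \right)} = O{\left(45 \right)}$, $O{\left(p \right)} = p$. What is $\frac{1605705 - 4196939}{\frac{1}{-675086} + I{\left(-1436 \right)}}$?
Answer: $- \frac{1749305796124}{30378869} \approx -57583.0$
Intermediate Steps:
$I{\left(W \right)} = 45$
$\frac{1605705 - 4196939}{\frac{1}{-675086} + I{\left(-1436 \right)}} = \frac{1605705 - 4196939}{\frac{1}{-675086} + 45} = - \frac{2591234}{- \frac{1}{675086} + 45} = - \frac{2591234}{\frac{30378869}{675086}} = \left(-2591234\right) \frac{675086}{30378869} = - \frac{1749305796124}{30378869}$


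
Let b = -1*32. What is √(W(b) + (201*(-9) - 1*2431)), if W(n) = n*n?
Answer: 4*I*√201 ≈ 56.71*I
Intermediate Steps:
b = -32
W(n) = n²
√(W(b) + (201*(-9) - 1*2431)) = √((-32)² + (201*(-9) - 1*2431)) = √(1024 + (-1809 - 2431)) = √(1024 - 4240) = √(-3216) = 4*I*√201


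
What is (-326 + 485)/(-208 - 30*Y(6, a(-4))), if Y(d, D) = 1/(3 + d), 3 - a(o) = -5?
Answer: -477/634 ≈ -0.75237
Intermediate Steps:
a(o) = 8 (a(o) = 3 - 1*(-5) = 3 + 5 = 8)
(-326 + 485)/(-208 - 30*Y(6, a(-4))) = (-326 + 485)/(-208 - 30/(3 + 6)) = 159/(-208 - 30/9) = 159/(-208 - 30*⅑) = 159/(-208 - 10/3) = 159/(-634/3) = 159*(-3/634) = -477/634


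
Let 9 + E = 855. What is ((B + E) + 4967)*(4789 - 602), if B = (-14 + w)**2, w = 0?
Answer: 25159683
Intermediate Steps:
E = 846 (E = -9 + 855 = 846)
B = 196 (B = (-14 + 0)**2 = (-14)**2 = 196)
((B + E) + 4967)*(4789 - 602) = ((196 + 846) + 4967)*(4789 - 602) = (1042 + 4967)*4187 = 6009*4187 = 25159683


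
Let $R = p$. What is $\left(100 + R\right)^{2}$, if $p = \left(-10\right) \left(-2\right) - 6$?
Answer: $12996$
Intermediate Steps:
$p = 14$ ($p = 20 - 6 = 14$)
$R = 14$
$\left(100 + R\right)^{2} = \left(100 + 14\right)^{2} = 114^{2} = 12996$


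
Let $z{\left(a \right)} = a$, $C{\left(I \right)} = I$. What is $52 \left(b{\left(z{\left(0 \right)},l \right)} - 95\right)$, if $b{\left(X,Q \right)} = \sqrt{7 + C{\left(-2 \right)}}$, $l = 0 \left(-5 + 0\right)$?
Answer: $-4940 + 52 \sqrt{5} \approx -4823.7$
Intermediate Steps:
$l = 0$ ($l = 0 \left(-5\right) = 0$)
$b{\left(X,Q \right)} = \sqrt{5}$ ($b{\left(X,Q \right)} = \sqrt{7 - 2} = \sqrt{5}$)
$52 \left(b{\left(z{\left(0 \right)},l \right)} - 95\right) = 52 \left(\sqrt{5} - 95\right) = 52 \left(-95 + \sqrt{5}\right) = -4940 + 52 \sqrt{5}$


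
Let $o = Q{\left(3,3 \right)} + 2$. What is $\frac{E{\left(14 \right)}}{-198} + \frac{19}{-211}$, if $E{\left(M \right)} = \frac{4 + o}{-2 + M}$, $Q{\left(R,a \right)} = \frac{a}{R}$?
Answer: $- \frac{46621}{501336} \approx -0.092993$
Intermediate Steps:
$o = 3$ ($o = \frac{3}{3} + 2 = 3 \cdot \frac{1}{3} + 2 = 1 + 2 = 3$)
$E{\left(M \right)} = \frac{7}{-2 + M}$ ($E{\left(M \right)} = \frac{4 + 3}{-2 + M} = \frac{7}{-2 + M}$)
$\frac{E{\left(14 \right)}}{-198} + \frac{19}{-211} = \frac{7 \frac{1}{-2 + 14}}{-198} + \frac{19}{-211} = \frac{7}{12} \left(- \frac{1}{198}\right) + 19 \left(- \frac{1}{211}\right) = 7 \cdot \frac{1}{12} \left(- \frac{1}{198}\right) - \frac{19}{211} = \frac{7}{12} \left(- \frac{1}{198}\right) - \frac{19}{211} = - \frac{7}{2376} - \frac{19}{211} = - \frac{46621}{501336}$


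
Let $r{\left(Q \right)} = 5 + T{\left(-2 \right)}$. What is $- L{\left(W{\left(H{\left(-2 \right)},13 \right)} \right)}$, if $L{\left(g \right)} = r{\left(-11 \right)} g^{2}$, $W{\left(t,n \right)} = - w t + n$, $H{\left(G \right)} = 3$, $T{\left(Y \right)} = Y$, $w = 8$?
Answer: $-363$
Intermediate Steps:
$r{\left(Q \right)} = 3$ ($r{\left(Q \right)} = 5 - 2 = 3$)
$W{\left(t,n \right)} = n - 8 t$ ($W{\left(t,n \right)} = \left(-1\right) 8 t + n = - 8 t + n = n - 8 t$)
$L{\left(g \right)} = 3 g^{2}$
$- L{\left(W{\left(H{\left(-2 \right)},13 \right)} \right)} = - 3 \left(13 - 24\right)^{2} = - 3 \left(-11\right)^{2} = - 3 \cdot 121 = \left(-1\right) 363 = -363$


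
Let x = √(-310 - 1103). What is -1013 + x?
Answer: -1013 + 3*I*√157 ≈ -1013.0 + 37.59*I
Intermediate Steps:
x = 3*I*√157 (x = √(-1413) = 3*I*√157 ≈ 37.59*I)
-1013 + x = -1013 + 3*I*√157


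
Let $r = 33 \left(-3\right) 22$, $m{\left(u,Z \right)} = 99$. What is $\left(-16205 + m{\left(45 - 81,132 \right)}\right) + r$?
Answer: $-18284$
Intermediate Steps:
$r = -2178$ ($r = \left(-99\right) 22 = -2178$)
$\left(-16205 + m{\left(45 - 81,132 \right)}\right) + r = \left(-16205 + 99\right) - 2178 = -16106 - 2178 = -18284$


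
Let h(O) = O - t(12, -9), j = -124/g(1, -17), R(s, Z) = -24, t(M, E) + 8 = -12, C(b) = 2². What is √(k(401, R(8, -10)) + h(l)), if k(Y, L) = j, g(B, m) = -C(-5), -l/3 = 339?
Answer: I*√966 ≈ 31.081*I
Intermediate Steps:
C(b) = 4
l = -1017 (l = -3*339 = -1017)
g(B, m) = -4 (g(B, m) = -1*4 = -4)
t(M, E) = -20 (t(M, E) = -8 - 12 = -20)
j = 31 (j = -124/(-4) = -124*(-¼) = 31)
k(Y, L) = 31
h(O) = 20 + O (h(O) = O - 1*(-20) = O + 20 = 20 + O)
√(k(401, R(8, -10)) + h(l)) = √(31 + (20 - 1017)) = √(31 - 997) = √(-966) = I*√966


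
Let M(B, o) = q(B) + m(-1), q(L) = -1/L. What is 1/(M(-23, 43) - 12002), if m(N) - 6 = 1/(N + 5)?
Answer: -92/1103605 ≈ -8.3363e-5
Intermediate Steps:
m(N) = 6 + 1/(5 + N) (m(N) = 6 + 1/(N + 5) = 6 + 1/(5 + N))
M(B, o) = 25/4 - 1/B (M(B, o) = -1/B + (31 + 6*(-1))/(5 - 1) = -1/B + (31 - 6)/4 = -1/B + (¼)*25 = -1/B + 25/4 = 25/4 - 1/B)
1/(M(-23, 43) - 12002) = 1/((25/4 - 1/(-23)) - 12002) = 1/((25/4 - 1*(-1/23)) - 12002) = 1/((25/4 + 1/23) - 12002) = 1/(579/92 - 12002) = 1/(-1103605/92) = -92/1103605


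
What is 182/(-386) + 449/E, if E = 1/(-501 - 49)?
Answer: -47661441/193 ≈ -2.4695e+5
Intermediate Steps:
E = -1/550 (E = 1/(-550) = -1/550 ≈ -0.0018182)
182/(-386) + 449/E = 182/(-386) + 449/(-1/550) = 182*(-1/386) + 449*(-550) = -91/193 - 246950 = -47661441/193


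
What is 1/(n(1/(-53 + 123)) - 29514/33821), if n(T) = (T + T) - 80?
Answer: -1183735/95697969 ≈ -0.012369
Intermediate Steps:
n(T) = -80 + 2*T (n(T) = 2*T - 80 = -80 + 2*T)
1/(n(1/(-53 + 123)) - 29514/33821) = 1/((-80 + 2/(-53 + 123)) - 29514/33821) = 1/((-80 + 2/70) - 29514*1/33821) = 1/((-80 + 2*(1/70)) - 29514/33821) = 1/((-80 + 1/35) - 29514/33821) = 1/(-2799/35 - 29514/33821) = 1/(-95697969/1183735) = -1183735/95697969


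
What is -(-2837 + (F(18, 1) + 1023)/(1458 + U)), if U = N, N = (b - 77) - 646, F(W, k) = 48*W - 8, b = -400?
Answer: 948516/335 ≈ 2831.4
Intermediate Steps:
F(W, k) = -8 + 48*W
N = -1123 (N = (-400 - 77) - 646 = -477 - 646 = -1123)
U = -1123
-(-2837 + (F(18, 1) + 1023)/(1458 + U)) = -(-2837 + ((-8 + 48*18) + 1023)/(1458 - 1123)) = -(-2837 + ((-8 + 864) + 1023)/335) = -(-2837 + (856 + 1023)*(1/335)) = -(-2837 + 1879*(1/335)) = -(-2837 + 1879/335) = -1*(-948516/335) = 948516/335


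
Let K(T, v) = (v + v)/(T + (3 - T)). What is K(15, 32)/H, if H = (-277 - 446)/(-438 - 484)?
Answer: 59008/2169 ≈ 27.205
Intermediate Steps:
K(T, v) = 2*v/3 (K(T, v) = (2*v)/3 = (2*v)*(⅓) = 2*v/3)
H = 723/922 (H = -723/(-922) = -723*(-1/922) = 723/922 ≈ 0.78416)
K(15, 32)/H = ((⅔)*32)/(723/922) = (64/3)*(922/723) = 59008/2169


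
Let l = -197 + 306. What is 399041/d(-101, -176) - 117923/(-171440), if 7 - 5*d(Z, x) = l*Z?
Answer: 2524683713/13886640 ≈ 181.81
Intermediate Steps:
l = 109
d(Z, x) = 7/5 - 109*Z/5
399041/d(-101, -176) - 117923/(-171440) = 399041/(7/5 - 109/5*(-101)) - 117923/(-171440) = 399041/(7/5 + 11009/5) - 117923*(-1/171440) = 399041/(11016/5) + 117923/171440 = 399041*(5/11016) + 117923/171440 = 117365/648 + 117923/171440 = 2524683713/13886640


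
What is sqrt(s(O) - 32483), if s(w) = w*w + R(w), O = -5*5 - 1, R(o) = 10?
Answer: 3*I*sqrt(3533) ≈ 178.32*I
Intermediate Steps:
O = -26 (O = -25 - 1 = -26)
s(w) = 10 + w**2 (s(w) = w*w + 10 = w**2 + 10 = 10 + w**2)
sqrt(s(O) - 32483) = sqrt((10 + (-26)**2) - 32483) = sqrt((10 + 676) - 32483) = sqrt(686 - 32483) = sqrt(-31797) = 3*I*sqrt(3533)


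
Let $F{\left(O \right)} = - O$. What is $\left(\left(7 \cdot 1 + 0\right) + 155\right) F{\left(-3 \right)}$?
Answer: $486$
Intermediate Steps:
$\left(\left(7 \cdot 1 + 0\right) + 155\right) F{\left(-3 \right)} = \left(\left(7 \cdot 1 + 0\right) + 155\right) \left(\left(-1\right) \left(-3\right)\right) = \left(\left(7 + 0\right) + 155\right) 3 = \left(7 + 155\right) 3 = 162 \cdot 3 = 486$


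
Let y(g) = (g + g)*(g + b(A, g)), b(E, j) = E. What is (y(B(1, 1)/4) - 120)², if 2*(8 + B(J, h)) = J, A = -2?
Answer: 11390625/1024 ≈ 11124.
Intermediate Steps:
B(J, h) = -8 + J/2
y(g) = 2*g*(-2 + g) (y(g) = (g + g)*(g - 2) = (2*g)*(-2 + g) = 2*g*(-2 + g))
(y(B(1, 1)/4) - 120)² = (2*((-8 + (½)*1)/4)*(-2 + (-8 + (½)*1)/4) - 120)² = (2*((-8 + ½)*(¼))*(-2 + (-8 + ½)*(¼)) - 120)² = (2*(-15/2*¼)*(-2 - 15/2*¼) - 120)² = (2*(-15/8)*(-2 - 15/8) - 120)² = (2*(-15/8)*(-31/8) - 120)² = (465/32 - 120)² = (-3375/32)² = 11390625/1024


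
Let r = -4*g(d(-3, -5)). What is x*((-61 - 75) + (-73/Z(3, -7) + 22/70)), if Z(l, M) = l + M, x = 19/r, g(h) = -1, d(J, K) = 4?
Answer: -312379/560 ≈ -557.82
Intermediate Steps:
r = 4 (r = -4*(-1) = 4)
x = 19/4 ≈ 4.7500
Z(l, M) = M + l
x*((-61 - 75) + (-73/Z(3, -7) + 22/70)) = 19*((-61 - 75) + (-73/(-7 + 3) + 22/70))/4 = 19*(-136 + (-73/(-4) + 22*(1/70)))/4 = 19*(-136 + (-73*(-¼) + 11/35))/4 = 19*(-136 + (73/4 + 11/35))/4 = 19*(-136 + 2599/140)/4 = (19/4)*(-16441/140) = -312379/560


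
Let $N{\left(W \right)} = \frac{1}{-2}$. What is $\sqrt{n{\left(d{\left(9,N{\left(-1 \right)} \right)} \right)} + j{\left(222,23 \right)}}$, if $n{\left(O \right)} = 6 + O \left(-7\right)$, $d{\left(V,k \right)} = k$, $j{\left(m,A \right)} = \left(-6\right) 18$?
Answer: $\frac{i \sqrt{394}}{2} \approx 9.9247 i$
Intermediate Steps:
$j{\left(m,A \right)} = -108$
$N{\left(W \right)} = - \frac{1}{2}$
$n{\left(O \right)} = 6 - 7 O$
$\sqrt{n{\left(d{\left(9,N{\left(-1 \right)} \right)} \right)} + j{\left(222,23 \right)}} = \sqrt{\left(6 - - \frac{7}{2}\right) - 108} = \sqrt{\left(6 + \frac{7}{2}\right) - 108} = \sqrt{\frac{19}{2} - 108} = \sqrt{- \frac{197}{2}} = \frac{i \sqrt{394}}{2}$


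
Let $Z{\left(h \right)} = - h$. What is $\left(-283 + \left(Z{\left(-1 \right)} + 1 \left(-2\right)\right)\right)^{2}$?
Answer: $80656$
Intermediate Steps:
$\left(-283 + \left(Z{\left(-1 \right)} + 1 \left(-2\right)\right)\right)^{2} = \left(-283 + \left(\left(-1\right) \left(-1\right) + 1 \left(-2\right)\right)\right)^{2} = \left(-283 + \left(1 - 2\right)\right)^{2} = \left(-283 - 1\right)^{2} = \left(-284\right)^{2} = 80656$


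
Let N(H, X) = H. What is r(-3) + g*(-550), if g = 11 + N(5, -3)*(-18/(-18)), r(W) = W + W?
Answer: -8806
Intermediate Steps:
r(W) = 2*W
g = 16 (g = 11 + 5*(-18/(-18)) = 11 + 5*(-18*(-1/18)) = 11 + 5*1 = 11 + 5 = 16)
r(-3) + g*(-550) = 2*(-3) + 16*(-550) = -6 - 8800 = -8806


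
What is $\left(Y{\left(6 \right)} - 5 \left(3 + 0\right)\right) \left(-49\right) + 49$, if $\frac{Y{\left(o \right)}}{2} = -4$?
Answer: $1176$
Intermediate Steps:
$Y{\left(o \right)} = -8$ ($Y{\left(o \right)} = 2 \left(-4\right) = -8$)
$\left(Y{\left(6 \right)} - 5 \left(3 + 0\right)\right) \left(-49\right) + 49 = \left(-8 - 5 \left(3 + 0\right)\right) \left(-49\right) + 49 = \left(-8 - 15\right) \left(-49\right) + 49 = \left(-23\right) \left(-49\right) + 49 = 1127 + 49 = 1176$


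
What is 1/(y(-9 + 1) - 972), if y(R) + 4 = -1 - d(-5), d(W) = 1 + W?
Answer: -1/973 ≈ -0.0010277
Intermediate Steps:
y(R) = -1 (y(R) = -4 + (-1 - (1 - 5)) = -4 + (-1 - 1*(-4)) = -4 + (-1 + 4) = -4 + 3 = -1)
1/(y(-9 + 1) - 972) = 1/(-1 - 972) = 1/(-973) = -1/973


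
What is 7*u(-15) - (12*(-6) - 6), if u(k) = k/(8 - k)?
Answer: 1689/23 ≈ 73.435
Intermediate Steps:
7*u(-15) - (12*(-6) - 6) = 7*(-1*(-15)/(-8 - 15)) - (12*(-6) - 6) = 7*(-1*(-15)/(-23)) - (-72 - 6) = 7*(-1*(-15)*(-1/23)) - 1*(-78) = 7*(-15/23) + 78 = -105/23 + 78 = 1689/23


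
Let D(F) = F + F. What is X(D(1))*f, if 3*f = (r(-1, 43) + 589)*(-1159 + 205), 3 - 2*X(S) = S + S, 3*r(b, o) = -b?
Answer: 93704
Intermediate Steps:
D(F) = 2*F
r(b, o) = -b/3 (r(b, o) = (-b)/3 = -b/3)
X(S) = 3/2 - S (X(S) = 3/2 - (S + S)/2 = 3/2 - S)
f = -187408 (f = ((-⅓*(-1) + 589)*(-1159 + 205))/3 = ((⅓ + 589)*(-954))/3 = ((1768/3)*(-954))/3 = (⅓)*(-562224) = -187408)
X(D(1))*f = (3/2 - 2)*(-187408) = -½*(-187408) = 93704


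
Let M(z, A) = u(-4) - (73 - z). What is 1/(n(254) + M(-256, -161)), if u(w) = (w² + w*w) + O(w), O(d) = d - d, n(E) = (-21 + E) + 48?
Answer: -1/16 ≈ -0.062500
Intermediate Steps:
n(E) = 27 + E
O(d) = 0
u(w) = 2*w² (u(w) = (w² + w*w) + 0 = (w² + w²) + 0 = 2*w² + 0 = 2*w²)
M(z, A) = -41 + z (M(z, A) = 2*(-4)² - (73 - z) = 2*16 + (-73 + z) = 32 + (-73 + z) = -41 + z)
1/(n(254) + M(-256, -161)) = 1/((27 + 254) + (-41 - 256)) = 1/(281 - 297) = 1/(-16) = -1/16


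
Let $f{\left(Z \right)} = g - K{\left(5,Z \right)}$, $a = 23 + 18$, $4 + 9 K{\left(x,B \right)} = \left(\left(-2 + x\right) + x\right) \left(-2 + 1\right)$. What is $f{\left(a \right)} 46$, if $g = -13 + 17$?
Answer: $\frac{736}{3} \approx 245.33$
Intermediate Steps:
$K{\left(x,B \right)} = - \frac{2}{9} - \frac{2 x}{9}$ ($K{\left(x,B \right)} = - \frac{4}{9} + \frac{\left(\left(-2 + x\right) + x\right) \left(-2 + 1\right)}{9} = - \frac{4}{9} + \frac{\left(-2 + 2 x\right) \left(-1\right)}{9} = - \frac{4}{9} + \frac{2 - 2 x}{9} = - \frac{4}{9} - \left(- \frac{2}{9} + \frac{2 x}{9}\right) = - \frac{2}{9} - \frac{2 x}{9}$)
$g = 4$
$a = 41$
$f{\left(Z \right)} = \frac{16}{3}$ ($f{\left(Z \right)} = 4 - \left(- \frac{2}{9} - \frac{10}{9}\right) = 4 - - \frac{4}{3} = 4 + \frac{4}{3} = \frac{16}{3}$)
$f{\left(a \right)} 46 = \frac{16}{3} \cdot 46 = \frac{736}{3}$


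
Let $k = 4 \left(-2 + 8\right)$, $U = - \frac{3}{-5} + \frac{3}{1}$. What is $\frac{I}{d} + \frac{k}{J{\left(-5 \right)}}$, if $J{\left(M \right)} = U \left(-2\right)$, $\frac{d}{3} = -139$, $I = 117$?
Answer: $- \frac{1507}{417} \approx -3.6139$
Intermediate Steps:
$U = \frac{18}{5}$ ($U = \left(-3\right) \left(- \frac{1}{5}\right) + 3 \cdot 1 = \frac{3}{5} + 3 = \frac{18}{5} \approx 3.6$)
$d = -417$ ($d = 3 \left(-139\right) = -417$)
$k = 24$ ($k = 4 \cdot 6 = 24$)
$J{\left(M \right)} = - \frac{36}{5}$ ($J{\left(M \right)} = \frac{18}{5} \left(-2\right) = - \frac{36}{5}$)
$\frac{I}{d} + \frac{k}{J{\left(-5 \right)}} = \frac{117}{-417} + \frac{24}{- \frac{36}{5}} = 117 \left(- \frac{1}{417}\right) + 24 \left(- \frac{5}{36}\right) = - \frac{39}{139} - \frac{10}{3} = - \frac{1507}{417}$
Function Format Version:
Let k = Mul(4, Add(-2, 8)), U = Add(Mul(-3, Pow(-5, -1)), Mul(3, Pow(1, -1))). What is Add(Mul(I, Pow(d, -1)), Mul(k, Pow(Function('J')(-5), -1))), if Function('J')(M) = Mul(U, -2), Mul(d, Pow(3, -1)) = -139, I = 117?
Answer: Rational(-1507, 417) ≈ -3.6139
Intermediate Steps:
U = Rational(18, 5) (U = Add(Mul(-3, Rational(-1, 5)), Mul(3, 1)) = Add(Rational(3, 5), 3) = Rational(18, 5) ≈ 3.6000)
d = -417 (d = Mul(3, -139) = -417)
k = 24 (k = Mul(4, 6) = 24)
Function('J')(M) = Rational(-36, 5) (Function('J')(M) = Mul(Rational(18, 5), -2) = Rational(-36, 5))
Add(Mul(I, Pow(d, -1)), Mul(k, Pow(Function('J')(-5), -1))) = Add(Mul(117, Pow(-417, -1)), Mul(24, Pow(Rational(-36, 5), -1))) = Add(Mul(117, Rational(-1, 417)), Mul(24, Rational(-5, 36))) = Add(Rational(-39, 139), Rational(-10, 3)) = Rational(-1507, 417)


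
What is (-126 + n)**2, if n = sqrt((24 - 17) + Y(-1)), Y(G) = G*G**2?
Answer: (126 - sqrt(6))**2 ≈ 15265.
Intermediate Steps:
Y(G) = G**3
n = sqrt(6) (n = sqrt((24 - 17) + (-1)**3) = sqrt(7 - 1) = sqrt(6) ≈ 2.4495)
(-126 + n)**2 = (-126 + sqrt(6))**2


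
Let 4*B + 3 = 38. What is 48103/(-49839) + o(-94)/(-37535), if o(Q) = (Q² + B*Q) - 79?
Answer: -4401987301/3741413730 ≈ -1.1766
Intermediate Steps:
B = 35/4 (B = -¾ + (¼)*38 = -¾ + 19/2 = 35/4 ≈ 8.7500)
o(Q) = -79 + Q² + 35*Q/4 (o(Q) = (Q² + 35*Q/4) - 79 = -79 + Q² + 35*Q/4)
48103/(-49839) + o(-94)/(-37535) = 48103/(-49839) + (-79 + (-94)² + (35/4)*(-94))/(-37535) = 48103*(-1/49839) + (-79 + 8836 - 1645/2)*(-1/37535) = -48103/49839 + (15869/2)*(-1/37535) = -48103/49839 - 15869/75070 = -4401987301/3741413730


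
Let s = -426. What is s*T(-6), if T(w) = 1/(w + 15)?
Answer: -142/3 ≈ -47.333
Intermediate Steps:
T(w) = 1/(15 + w)
s*T(-6) = -426/(15 - 6) = -426/9 = -426*⅑ = -142/3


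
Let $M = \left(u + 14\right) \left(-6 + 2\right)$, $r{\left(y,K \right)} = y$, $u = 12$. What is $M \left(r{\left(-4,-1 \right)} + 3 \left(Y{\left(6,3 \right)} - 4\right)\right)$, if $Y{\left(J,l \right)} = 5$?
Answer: $104$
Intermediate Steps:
$M = -104$ ($M = \left(12 + 14\right) \left(-6 + 2\right) = 26 \left(-4\right) = -104$)
$M \left(r{\left(-4,-1 \right)} + 3 \left(Y{\left(6,3 \right)} - 4\right)\right) = - 104 \left(-4 + 3 \left(5 - 4\right)\right) = - 104 \left(-4 + 3 \cdot 1\right) = - 104 \left(-4 + 3\right) = \left(-104\right) \left(-1\right) = 104$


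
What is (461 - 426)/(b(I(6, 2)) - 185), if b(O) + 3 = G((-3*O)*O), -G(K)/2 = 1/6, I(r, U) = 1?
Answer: -21/113 ≈ -0.18584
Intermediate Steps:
G(K) = -⅓ (G(K) = -2/6 = -2*⅙ = -⅓)
b(O) = -10/3 (b(O) = -3 - ⅓ = -10/3)
(461 - 426)/(b(I(6, 2)) - 185) = (461 - 426)/(-10/3 - 185) = 35/(-565/3) = 35*(-3/565) = -21/113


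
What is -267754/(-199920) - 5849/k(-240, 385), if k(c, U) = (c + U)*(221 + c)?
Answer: 38139887/11015592 ≈ 3.4624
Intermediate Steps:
k(c, U) = (221 + c)*(U + c) (k(c, U) = (U + c)*(221 + c) = (221 + c)*(U + c))
-267754/(-199920) - 5849/k(-240, 385) = -267754/(-199920) - 5849/((-240)² + 221*385 + 221*(-240) + 385*(-240)) = -267754*(-1/199920) - 5849/(57600 + 85085 - 53040 - 92400) = 133877/99960 - 5849/(-2755) = 133877/99960 - 5849*(-1/2755) = 133877/99960 + 5849/2755 = 38139887/11015592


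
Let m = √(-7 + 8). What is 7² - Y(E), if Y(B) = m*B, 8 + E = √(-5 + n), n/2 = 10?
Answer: 57 - √15 ≈ 53.127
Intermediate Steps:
n = 20 (n = 2*10 = 20)
m = 1 (m = √1 = 1)
E = -8 + √15 (E = -8 + √(-5 + 20) = -8 + √15 ≈ -4.1270)
Y(B) = B (Y(B) = 1*B = B)
7² - Y(E) = 7² - (-8 + √15) = 49 + (8 - √15) = 57 - √15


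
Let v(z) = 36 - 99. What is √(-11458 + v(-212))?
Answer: I*√11521 ≈ 107.34*I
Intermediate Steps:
v(z) = -63
√(-11458 + v(-212)) = √(-11458 - 63) = √(-11521) = I*√11521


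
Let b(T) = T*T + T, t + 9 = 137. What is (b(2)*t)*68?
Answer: 52224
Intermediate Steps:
t = 128 (t = -9 + 137 = 128)
b(T) = T + T² (b(T) = T² + T = T + T²)
(b(2)*t)*68 = ((2*(1 + 2))*128)*68 = ((2*3)*128)*68 = (6*128)*68 = 768*68 = 52224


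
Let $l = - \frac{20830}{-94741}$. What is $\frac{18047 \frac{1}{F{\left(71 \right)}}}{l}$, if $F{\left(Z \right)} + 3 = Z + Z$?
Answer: $\frac{1709790827}{2895370} \approx 590.53$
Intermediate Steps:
$F{\left(Z \right)} = -3 + 2 Z$ ($F{\left(Z \right)} = -3 + \left(Z + Z\right) = -3 + 2 Z$)
$l = \frac{20830}{94741}$ ($l = \left(-20830\right) \left(- \frac{1}{94741}\right) = \frac{20830}{94741} \approx 0.21986$)
$\frac{18047 \frac{1}{F{\left(71 \right)}}}{l} = \frac{18047 \frac{1}{-3 + 2 \cdot 71}}{\frac{20830}{94741}} = \frac{18047}{-3 + 142} \cdot \frac{94741}{20830} = \frac{18047}{139} \cdot \frac{94741}{20830} = \frac{1709790827}{2895370}$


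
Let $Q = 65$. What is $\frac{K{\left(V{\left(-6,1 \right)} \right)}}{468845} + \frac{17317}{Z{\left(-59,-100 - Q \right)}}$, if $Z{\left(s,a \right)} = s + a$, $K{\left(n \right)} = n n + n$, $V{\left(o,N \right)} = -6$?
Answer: $- \frac{1623796429}{21004256} \approx -77.308$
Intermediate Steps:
$K{\left(n \right)} = n + n^{2}$ ($K{\left(n \right)} = n^{2} + n = n + n^{2}$)
$Z{\left(s,a \right)} = a + s$
$\frac{K{\left(V{\left(-6,1 \right)} \right)}}{468845} + \frac{17317}{Z{\left(-59,-100 - Q \right)}} = \frac{\left(-6\right) \left(1 - 6\right)}{468845} + \frac{17317}{\left(-100 - 65\right) - 59} = \left(-6\right) \left(-5\right) \frac{1}{468845} + \frac{17317}{\left(-100 - 65\right) - 59} = 30 \cdot \frac{1}{468845} + \frac{17317}{-165 - 59} = \frac{6}{93769} + \frac{17317}{-224} = \frac{6}{93769} + 17317 \left(- \frac{1}{224}\right) = \frac{6}{93769} - \frac{17317}{224} = - \frac{1623796429}{21004256}$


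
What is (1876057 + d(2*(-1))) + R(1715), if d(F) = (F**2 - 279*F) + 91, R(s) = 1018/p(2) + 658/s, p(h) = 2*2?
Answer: 919712793/490 ≈ 1.8770e+6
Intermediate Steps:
p(h) = 4
R(s) = 509/2 + 658/s (R(s) = 1018/4 + 658/s = 1018*(1/4) + 658/s = 509/2 + 658/s)
d(F) = 91 + F**2 - 279*F
(1876057 + d(2*(-1))) + R(1715) = (1876057 + (91 + (2*(-1))**2 - 558*(-1))) + (509/2 + 658/1715) = (1876057 + (91 + (-2)**2 - 279*(-2))) + (509/2 + 658*(1/1715)) = (1876057 + (91 + 4 + 558)) + (509/2 + 94/245) = (1876057 + 653) + 124893/490 = 1876710 + 124893/490 = 919712793/490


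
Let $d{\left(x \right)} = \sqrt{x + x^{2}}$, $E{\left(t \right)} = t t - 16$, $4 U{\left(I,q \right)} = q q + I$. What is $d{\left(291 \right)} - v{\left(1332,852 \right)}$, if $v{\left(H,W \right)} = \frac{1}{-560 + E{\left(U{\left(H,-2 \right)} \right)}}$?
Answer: $- \frac{1}{110980} + 2 \sqrt{21243} \approx 291.5$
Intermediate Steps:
$U{\left(I,q \right)} = \frac{I}{4} + \frac{q^{2}}{4}$ ($U{\left(I,q \right)} = \frac{q q + I}{4} = \frac{q^{2} + I}{4} = \frac{I + q^{2}}{4} = \frac{I}{4} + \frac{q^{2}}{4}$)
$E{\left(t \right)} = -16 + t^{2}$ ($E{\left(t \right)} = t^{2} - 16 = -16 + t^{2}$)
$v{\left(H,W \right)} = \frac{1}{-576 + \left(1 + \frac{H}{4}\right)^{2}}$ ($v{\left(H,W \right)} = \frac{1}{-560 + \left(-16 + \left(\frac{H}{4} + \frac{\left(-2\right)^{2}}{4}\right)^{2}\right)} = \frac{1}{-560 + \left(-16 + \left(\frac{H}{4} + \frac{1}{4} \cdot 4\right)^{2}\right)} = \frac{1}{-560 + \left(-16 + \left(\frac{H}{4} + 1\right)^{2}\right)} = \frac{1}{-560 + \left(-16 + \left(1 + \frac{H}{4}\right)^{2}\right)} = \frac{1}{-576 + \left(1 + \frac{H}{4}\right)^{2}}$)
$d{\left(291 \right)} - v{\left(1332,852 \right)} = \sqrt{291 \left(1 + 291\right)} - \frac{16}{-9216 + \left(4 + 1332\right)^{2}} = \sqrt{291 \cdot 292} - \frac{16}{-9216 + 1336^{2}} = \sqrt{84972} - \frac{16}{-9216 + 1784896} = 2 \sqrt{21243} - \frac{16}{1775680} = 2 \sqrt{21243} - 16 \cdot \frac{1}{1775680} = 2 \sqrt{21243} - \frac{1}{110980} = - \frac{1}{110980} + 2 \sqrt{21243}$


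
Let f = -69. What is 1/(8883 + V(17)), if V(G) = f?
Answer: 1/8814 ≈ 0.00011346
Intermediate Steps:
V(G) = -69
1/(8883 + V(17)) = 1/(8883 - 69) = 1/8814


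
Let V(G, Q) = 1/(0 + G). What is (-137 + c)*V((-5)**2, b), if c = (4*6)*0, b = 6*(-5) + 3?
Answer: -137/25 ≈ -5.4800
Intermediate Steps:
b = -27 (b = -30 + 3 = -27)
c = 0 (c = 24*0 = 0)
V(G, Q) = 1/G
(-137 + c)*V((-5)**2, b) = (-137 + 0)/((-5)**2) = -137/25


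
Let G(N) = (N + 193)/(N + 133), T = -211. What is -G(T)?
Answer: -3/13 ≈ -0.23077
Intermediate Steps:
G(N) = (193 + N)/(133 + N)
-G(T) = -(193 - 211)/(133 - 211) = -(-18)/(-78) = -(-1)*(-18)/78 = -1*3/13 = -3/13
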